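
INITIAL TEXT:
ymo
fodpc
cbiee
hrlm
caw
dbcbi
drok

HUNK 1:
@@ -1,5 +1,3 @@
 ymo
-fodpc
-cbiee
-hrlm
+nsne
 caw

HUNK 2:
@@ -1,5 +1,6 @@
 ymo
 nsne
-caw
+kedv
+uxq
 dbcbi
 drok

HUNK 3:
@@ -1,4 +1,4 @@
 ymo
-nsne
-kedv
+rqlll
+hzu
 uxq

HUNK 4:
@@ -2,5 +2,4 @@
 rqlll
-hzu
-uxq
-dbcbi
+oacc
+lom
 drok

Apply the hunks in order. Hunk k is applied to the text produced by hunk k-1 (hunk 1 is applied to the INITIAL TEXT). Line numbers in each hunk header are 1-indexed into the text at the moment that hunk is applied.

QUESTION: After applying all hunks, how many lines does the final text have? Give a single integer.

Answer: 5

Derivation:
Hunk 1: at line 1 remove [fodpc,cbiee,hrlm] add [nsne] -> 5 lines: ymo nsne caw dbcbi drok
Hunk 2: at line 1 remove [caw] add [kedv,uxq] -> 6 lines: ymo nsne kedv uxq dbcbi drok
Hunk 3: at line 1 remove [nsne,kedv] add [rqlll,hzu] -> 6 lines: ymo rqlll hzu uxq dbcbi drok
Hunk 4: at line 2 remove [hzu,uxq,dbcbi] add [oacc,lom] -> 5 lines: ymo rqlll oacc lom drok
Final line count: 5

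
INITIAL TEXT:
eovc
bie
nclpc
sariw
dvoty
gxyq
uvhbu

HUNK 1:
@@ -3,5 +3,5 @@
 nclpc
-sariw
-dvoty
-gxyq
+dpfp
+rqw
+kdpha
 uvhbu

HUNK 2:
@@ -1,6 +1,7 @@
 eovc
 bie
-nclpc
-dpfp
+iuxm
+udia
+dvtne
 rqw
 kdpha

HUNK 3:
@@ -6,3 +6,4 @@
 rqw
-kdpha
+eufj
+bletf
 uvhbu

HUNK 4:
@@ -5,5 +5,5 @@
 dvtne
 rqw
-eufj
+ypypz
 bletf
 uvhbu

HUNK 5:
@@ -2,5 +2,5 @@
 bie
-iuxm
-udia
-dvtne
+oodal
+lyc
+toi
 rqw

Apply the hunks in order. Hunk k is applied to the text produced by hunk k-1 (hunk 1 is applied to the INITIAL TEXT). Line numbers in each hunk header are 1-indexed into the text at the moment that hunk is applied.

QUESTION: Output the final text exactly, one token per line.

Hunk 1: at line 3 remove [sariw,dvoty,gxyq] add [dpfp,rqw,kdpha] -> 7 lines: eovc bie nclpc dpfp rqw kdpha uvhbu
Hunk 2: at line 1 remove [nclpc,dpfp] add [iuxm,udia,dvtne] -> 8 lines: eovc bie iuxm udia dvtne rqw kdpha uvhbu
Hunk 3: at line 6 remove [kdpha] add [eufj,bletf] -> 9 lines: eovc bie iuxm udia dvtne rqw eufj bletf uvhbu
Hunk 4: at line 5 remove [eufj] add [ypypz] -> 9 lines: eovc bie iuxm udia dvtne rqw ypypz bletf uvhbu
Hunk 5: at line 2 remove [iuxm,udia,dvtne] add [oodal,lyc,toi] -> 9 lines: eovc bie oodal lyc toi rqw ypypz bletf uvhbu

Answer: eovc
bie
oodal
lyc
toi
rqw
ypypz
bletf
uvhbu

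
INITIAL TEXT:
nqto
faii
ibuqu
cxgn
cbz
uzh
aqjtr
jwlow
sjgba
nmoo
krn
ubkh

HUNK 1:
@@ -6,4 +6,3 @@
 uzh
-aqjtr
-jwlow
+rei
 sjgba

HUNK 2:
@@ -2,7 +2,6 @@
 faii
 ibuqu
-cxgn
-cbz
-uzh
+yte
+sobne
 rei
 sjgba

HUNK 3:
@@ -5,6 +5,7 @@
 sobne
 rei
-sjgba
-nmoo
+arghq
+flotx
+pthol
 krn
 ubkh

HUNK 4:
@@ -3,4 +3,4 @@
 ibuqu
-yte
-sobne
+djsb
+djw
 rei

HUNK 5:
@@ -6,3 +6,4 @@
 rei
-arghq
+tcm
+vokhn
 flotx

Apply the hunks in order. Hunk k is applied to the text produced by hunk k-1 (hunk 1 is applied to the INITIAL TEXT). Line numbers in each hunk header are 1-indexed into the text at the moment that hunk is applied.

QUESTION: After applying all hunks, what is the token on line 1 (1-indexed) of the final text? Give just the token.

Answer: nqto

Derivation:
Hunk 1: at line 6 remove [aqjtr,jwlow] add [rei] -> 11 lines: nqto faii ibuqu cxgn cbz uzh rei sjgba nmoo krn ubkh
Hunk 2: at line 2 remove [cxgn,cbz,uzh] add [yte,sobne] -> 10 lines: nqto faii ibuqu yte sobne rei sjgba nmoo krn ubkh
Hunk 3: at line 5 remove [sjgba,nmoo] add [arghq,flotx,pthol] -> 11 lines: nqto faii ibuqu yte sobne rei arghq flotx pthol krn ubkh
Hunk 4: at line 3 remove [yte,sobne] add [djsb,djw] -> 11 lines: nqto faii ibuqu djsb djw rei arghq flotx pthol krn ubkh
Hunk 5: at line 6 remove [arghq] add [tcm,vokhn] -> 12 lines: nqto faii ibuqu djsb djw rei tcm vokhn flotx pthol krn ubkh
Final line 1: nqto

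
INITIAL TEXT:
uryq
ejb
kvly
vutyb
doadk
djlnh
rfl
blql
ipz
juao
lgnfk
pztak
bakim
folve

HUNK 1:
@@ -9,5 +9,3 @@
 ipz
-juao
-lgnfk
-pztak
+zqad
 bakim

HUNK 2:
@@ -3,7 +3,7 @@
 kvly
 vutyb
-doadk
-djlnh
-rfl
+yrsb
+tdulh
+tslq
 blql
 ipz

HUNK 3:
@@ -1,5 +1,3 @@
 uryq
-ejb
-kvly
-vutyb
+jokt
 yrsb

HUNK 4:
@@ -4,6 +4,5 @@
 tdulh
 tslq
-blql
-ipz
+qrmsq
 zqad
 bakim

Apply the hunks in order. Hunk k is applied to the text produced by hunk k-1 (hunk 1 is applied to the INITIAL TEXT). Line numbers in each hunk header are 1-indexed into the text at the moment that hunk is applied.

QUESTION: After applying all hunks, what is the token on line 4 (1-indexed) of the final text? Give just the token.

Hunk 1: at line 9 remove [juao,lgnfk,pztak] add [zqad] -> 12 lines: uryq ejb kvly vutyb doadk djlnh rfl blql ipz zqad bakim folve
Hunk 2: at line 3 remove [doadk,djlnh,rfl] add [yrsb,tdulh,tslq] -> 12 lines: uryq ejb kvly vutyb yrsb tdulh tslq blql ipz zqad bakim folve
Hunk 3: at line 1 remove [ejb,kvly,vutyb] add [jokt] -> 10 lines: uryq jokt yrsb tdulh tslq blql ipz zqad bakim folve
Hunk 4: at line 4 remove [blql,ipz] add [qrmsq] -> 9 lines: uryq jokt yrsb tdulh tslq qrmsq zqad bakim folve
Final line 4: tdulh

Answer: tdulh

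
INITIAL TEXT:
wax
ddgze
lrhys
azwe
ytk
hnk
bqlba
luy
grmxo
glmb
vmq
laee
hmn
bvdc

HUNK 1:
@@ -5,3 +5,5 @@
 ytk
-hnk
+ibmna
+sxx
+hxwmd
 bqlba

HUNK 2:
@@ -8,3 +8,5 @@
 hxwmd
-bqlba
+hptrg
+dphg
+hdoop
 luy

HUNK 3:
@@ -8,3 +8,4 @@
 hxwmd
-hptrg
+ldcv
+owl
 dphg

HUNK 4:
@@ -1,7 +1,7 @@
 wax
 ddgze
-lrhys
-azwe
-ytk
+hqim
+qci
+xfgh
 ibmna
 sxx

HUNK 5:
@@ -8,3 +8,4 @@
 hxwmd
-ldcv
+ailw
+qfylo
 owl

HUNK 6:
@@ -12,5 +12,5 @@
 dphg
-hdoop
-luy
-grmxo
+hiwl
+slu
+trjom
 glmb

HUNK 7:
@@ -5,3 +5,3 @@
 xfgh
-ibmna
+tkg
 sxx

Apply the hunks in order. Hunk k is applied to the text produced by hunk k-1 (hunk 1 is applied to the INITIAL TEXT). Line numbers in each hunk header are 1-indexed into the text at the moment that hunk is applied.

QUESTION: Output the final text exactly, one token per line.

Hunk 1: at line 5 remove [hnk] add [ibmna,sxx,hxwmd] -> 16 lines: wax ddgze lrhys azwe ytk ibmna sxx hxwmd bqlba luy grmxo glmb vmq laee hmn bvdc
Hunk 2: at line 8 remove [bqlba] add [hptrg,dphg,hdoop] -> 18 lines: wax ddgze lrhys azwe ytk ibmna sxx hxwmd hptrg dphg hdoop luy grmxo glmb vmq laee hmn bvdc
Hunk 3: at line 8 remove [hptrg] add [ldcv,owl] -> 19 lines: wax ddgze lrhys azwe ytk ibmna sxx hxwmd ldcv owl dphg hdoop luy grmxo glmb vmq laee hmn bvdc
Hunk 4: at line 1 remove [lrhys,azwe,ytk] add [hqim,qci,xfgh] -> 19 lines: wax ddgze hqim qci xfgh ibmna sxx hxwmd ldcv owl dphg hdoop luy grmxo glmb vmq laee hmn bvdc
Hunk 5: at line 8 remove [ldcv] add [ailw,qfylo] -> 20 lines: wax ddgze hqim qci xfgh ibmna sxx hxwmd ailw qfylo owl dphg hdoop luy grmxo glmb vmq laee hmn bvdc
Hunk 6: at line 12 remove [hdoop,luy,grmxo] add [hiwl,slu,trjom] -> 20 lines: wax ddgze hqim qci xfgh ibmna sxx hxwmd ailw qfylo owl dphg hiwl slu trjom glmb vmq laee hmn bvdc
Hunk 7: at line 5 remove [ibmna] add [tkg] -> 20 lines: wax ddgze hqim qci xfgh tkg sxx hxwmd ailw qfylo owl dphg hiwl slu trjom glmb vmq laee hmn bvdc

Answer: wax
ddgze
hqim
qci
xfgh
tkg
sxx
hxwmd
ailw
qfylo
owl
dphg
hiwl
slu
trjom
glmb
vmq
laee
hmn
bvdc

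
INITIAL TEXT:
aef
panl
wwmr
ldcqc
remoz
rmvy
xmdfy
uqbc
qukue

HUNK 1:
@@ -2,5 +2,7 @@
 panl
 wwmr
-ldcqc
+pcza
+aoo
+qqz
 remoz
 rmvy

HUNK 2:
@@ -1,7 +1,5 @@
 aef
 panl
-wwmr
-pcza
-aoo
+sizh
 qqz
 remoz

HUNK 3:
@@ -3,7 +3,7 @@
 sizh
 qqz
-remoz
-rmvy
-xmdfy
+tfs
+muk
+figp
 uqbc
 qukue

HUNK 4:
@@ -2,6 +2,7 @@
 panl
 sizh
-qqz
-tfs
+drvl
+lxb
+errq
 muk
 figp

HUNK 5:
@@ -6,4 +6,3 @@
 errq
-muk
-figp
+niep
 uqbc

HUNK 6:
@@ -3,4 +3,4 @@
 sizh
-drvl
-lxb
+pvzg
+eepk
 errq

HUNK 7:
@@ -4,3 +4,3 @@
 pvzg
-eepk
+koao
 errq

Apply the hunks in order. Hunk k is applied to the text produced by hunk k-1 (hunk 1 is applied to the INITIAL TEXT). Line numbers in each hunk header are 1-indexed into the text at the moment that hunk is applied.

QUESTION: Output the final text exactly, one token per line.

Answer: aef
panl
sizh
pvzg
koao
errq
niep
uqbc
qukue

Derivation:
Hunk 1: at line 2 remove [ldcqc] add [pcza,aoo,qqz] -> 11 lines: aef panl wwmr pcza aoo qqz remoz rmvy xmdfy uqbc qukue
Hunk 2: at line 1 remove [wwmr,pcza,aoo] add [sizh] -> 9 lines: aef panl sizh qqz remoz rmvy xmdfy uqbc qukue
Hunk 3: at line 3 remove [remoz,rmvy,xmdfy] add [tfs,muk,figp] -> 9 lines: aef panl sizh qqz tfs muk figp uqbc qukue
Hunk 4: at line 2 remove [qqz,tfs] add [drvl,lxb,errq] -> 10 lines: aef panl sizh drvl lxb errq muk figp uqbc qukue
Hunk 5: at line 6 remove [muk,figp] add [niep] -> 9 lines: aef panl sizh drvl lxb errq niep uqbc qukue
Hunk 6: at line 3 remove [drvl,lxb] add [pvzg,eepk] -> 9 lines: aef panl sizh pvzg eepk errq niep uqbc qukue
Hunk 7: at line 4 remove [eepk] add [koao] -> 9 lines: aef panl sizh pvzg koao errq niep uqbc qukue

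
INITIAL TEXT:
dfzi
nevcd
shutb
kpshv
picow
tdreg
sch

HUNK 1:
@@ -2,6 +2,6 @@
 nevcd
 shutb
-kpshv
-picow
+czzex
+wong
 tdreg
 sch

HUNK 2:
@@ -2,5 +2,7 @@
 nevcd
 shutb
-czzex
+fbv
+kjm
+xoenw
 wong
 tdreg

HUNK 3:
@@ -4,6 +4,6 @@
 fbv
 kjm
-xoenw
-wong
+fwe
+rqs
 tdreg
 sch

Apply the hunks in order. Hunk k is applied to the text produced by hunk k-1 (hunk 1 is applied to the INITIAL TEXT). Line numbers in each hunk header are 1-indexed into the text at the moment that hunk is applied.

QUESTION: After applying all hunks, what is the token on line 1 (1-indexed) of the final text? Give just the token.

Hunk 1: at line 2 remove [kpshv,picow] add [czzex,wong] -> 7 lines: dfzi nevcd shutb czzex wong tdreg sch
Hunk 2: at line 2 remove [czzex] add [fbv,kjm,xoenw] -> 9 lines: dfzi nevcd shutb fbv kjm xoenw wong tdreg sch
Hunk 3: at line 4 remove [xoenw,wong] add [fwe,rqs] -> 9 lines: dfzi nevcd shutb fbv kjm fwe rqs tdreg sch
Final line 1: dfzi

Answer: dfzi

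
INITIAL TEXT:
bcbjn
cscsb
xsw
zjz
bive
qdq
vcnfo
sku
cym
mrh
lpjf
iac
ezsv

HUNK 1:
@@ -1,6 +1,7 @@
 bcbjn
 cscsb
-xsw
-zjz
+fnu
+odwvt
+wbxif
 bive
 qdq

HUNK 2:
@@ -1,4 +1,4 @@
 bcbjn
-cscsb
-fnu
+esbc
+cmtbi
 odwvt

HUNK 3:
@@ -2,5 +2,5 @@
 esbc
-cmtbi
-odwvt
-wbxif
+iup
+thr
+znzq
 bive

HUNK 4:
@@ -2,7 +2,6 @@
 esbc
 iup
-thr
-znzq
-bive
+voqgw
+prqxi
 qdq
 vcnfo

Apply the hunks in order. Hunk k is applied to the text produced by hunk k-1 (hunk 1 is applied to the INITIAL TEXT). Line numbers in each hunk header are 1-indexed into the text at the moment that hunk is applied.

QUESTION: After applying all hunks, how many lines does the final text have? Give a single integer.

Hunk 1: at line 1 remove [xsw,zjz] add [fnu,odwvt,wbxif] -> 14 lines: bcbjn cscsb fnu odwvt wbxif bive qdq vcnfo sku cym mrh lpjf iac ezsv
Hunk 2: at line 1 remove [cscsb,fnu] add [esbc,cmtbi] -> 14 lines: bcbjn esbc cmtbi odwvt wbxif bive qdq vcnfo sku cym mrh lpjf iac ezsv
Hunk 3: at line 2 remove [cmtbi,odwvt,wbxif] add [iup,thr,znzq] -> 14 lines: bcbjn esbc iup thr znzq bive qdq vcnfo sku cym mrh lpjf iac ezsv
Hunk 4: at line 2 remove [thr,znzq,bive] add [voqgw,prqxi] -> 13 lines: bcbjn esbc iup voqgw prqxi qdq vcnfo sku cym mrh lpjf iac ezsv
Final line count: 13

Answer: 13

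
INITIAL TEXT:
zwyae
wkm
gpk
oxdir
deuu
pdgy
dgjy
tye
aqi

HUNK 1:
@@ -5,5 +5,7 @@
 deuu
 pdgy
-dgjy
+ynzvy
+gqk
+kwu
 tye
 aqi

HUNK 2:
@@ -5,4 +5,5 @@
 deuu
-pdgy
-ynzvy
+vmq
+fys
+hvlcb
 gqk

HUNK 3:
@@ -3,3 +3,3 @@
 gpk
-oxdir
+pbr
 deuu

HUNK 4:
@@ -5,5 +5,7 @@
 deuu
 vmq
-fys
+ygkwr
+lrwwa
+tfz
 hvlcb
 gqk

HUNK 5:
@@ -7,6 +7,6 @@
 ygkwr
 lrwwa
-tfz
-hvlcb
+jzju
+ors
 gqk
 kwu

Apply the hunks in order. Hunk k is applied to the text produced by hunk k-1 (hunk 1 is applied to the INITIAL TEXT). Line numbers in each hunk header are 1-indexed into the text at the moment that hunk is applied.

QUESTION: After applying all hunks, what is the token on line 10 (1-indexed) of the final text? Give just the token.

Answer: ors

Derivation:
Hunk 1: at line 5 remove [dgjy] add [ynzvy,gqk,kwu] -> 11 lines: zwyae wkm gpk oxdir deuu pdgy ynzvy gqk kwu tye aqi
Hunk 2: at line 5 remove [pdgy,ynzvy] add [vmq,fys,hvlcb] -> 12 lines: zwyae wkm gpk oxdir deuu vmq fys hvlcb gqk kwu tye aqi
Hunk 3: at line 3 remove [oxdir] add [pbr] -> 12 lines: zwyae wkm gpk pbr deuu vmq fys hvlcb gqk kwu tye aqi
Hunk 4: at line 5 remove [fys] add [ygkwr,lrwwa,tfz] -> 14 lines: zwyae wkm gpk pbr deuu vmq ygkwr lrwwa tfz hvlcb gqk kwu tye aqi
Hunk 5: at line 7 remove [tfz,hvlcb] add [jzju,ors] -> 14 lines: zwyae wkm gpk pbr deuu vmq ygkwr lrwwa jzju ors gqk kwu tye aqi
Final line 10: ors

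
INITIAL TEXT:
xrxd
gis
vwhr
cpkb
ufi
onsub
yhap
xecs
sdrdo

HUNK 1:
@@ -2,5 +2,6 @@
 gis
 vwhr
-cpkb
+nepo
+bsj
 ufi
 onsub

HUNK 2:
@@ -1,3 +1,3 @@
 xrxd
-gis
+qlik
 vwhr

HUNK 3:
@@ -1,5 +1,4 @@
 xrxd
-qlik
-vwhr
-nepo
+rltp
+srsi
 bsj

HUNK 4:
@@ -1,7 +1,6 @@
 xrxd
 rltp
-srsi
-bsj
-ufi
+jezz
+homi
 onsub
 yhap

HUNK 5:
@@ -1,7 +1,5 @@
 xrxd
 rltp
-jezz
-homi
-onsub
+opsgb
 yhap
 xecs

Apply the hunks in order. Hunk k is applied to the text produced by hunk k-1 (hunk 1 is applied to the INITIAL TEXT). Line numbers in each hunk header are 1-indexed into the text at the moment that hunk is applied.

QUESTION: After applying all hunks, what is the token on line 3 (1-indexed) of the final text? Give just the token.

Answer: opsgb

Derivation:
Hunk 1: at line 2 remove [cpkb] add [nepo,bsj] -> 10 lines: xrxd gis vwhr nepo bsj ufi onsub yhap xecs sdrdo
Hunk 2: at line 1 remove [gis] add [qlik] -> 10 lines: xrxd qlik vwhr nepo bsj ufi onsub yhap xecs sdrdo
Hunk 3: at line 1 remove [qlik,vwhr,nepo] add [rltp,srsi] -> 9 lines: xrxd rltp srsi bsj ufi onsub yhap xecs sdrdo
Hunk 4: at line 1 remove [srsi,bsj,ufi] add [jezz,homi] -> 8 lines: xrxd rltp jezz homi onsub yhap xecs sdrdo
Hunk 5: at line 1 remove [jezz,homi,onsub] add [opsgb] -> 6 lines: xrxd rltp opsgb yhap xecs sdrdo
Final line 3: opsgb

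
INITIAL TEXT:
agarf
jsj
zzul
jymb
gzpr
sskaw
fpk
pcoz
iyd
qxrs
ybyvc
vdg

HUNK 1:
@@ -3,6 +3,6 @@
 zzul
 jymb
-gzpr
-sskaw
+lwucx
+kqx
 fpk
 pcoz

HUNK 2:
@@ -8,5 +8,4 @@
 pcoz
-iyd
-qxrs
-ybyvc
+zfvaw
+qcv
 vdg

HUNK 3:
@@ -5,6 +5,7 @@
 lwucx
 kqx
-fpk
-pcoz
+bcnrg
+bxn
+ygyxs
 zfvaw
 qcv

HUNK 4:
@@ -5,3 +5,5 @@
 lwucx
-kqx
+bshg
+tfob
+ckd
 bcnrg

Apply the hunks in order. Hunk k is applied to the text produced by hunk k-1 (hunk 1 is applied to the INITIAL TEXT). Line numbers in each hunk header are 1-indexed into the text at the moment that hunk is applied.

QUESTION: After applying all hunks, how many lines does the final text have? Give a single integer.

Hunk 1: at line 3 remove [gzpr,sskaw] add [lwucx,kqx] -> 12 lines: agarf jsj zzul jymb lwucx kqx fpk pcoz iyd qxrs ybyvc vdg
Hunk 2: at line 8 remove [iyd,qxrs,ybyvc] add [zfvaw,qcv] -> 11 lines: agarf jsj zzul jymb lwucx kqx fpk pcoz zfvaw qcv vdg
Hunk 3: at line 5 remove [fpk,pcoz] add [bcnrg,bxn,ygyxs] -> 12 lines: agarf jsj zzul jymb lwucx kqx bcnrg bxn ygyxs zfvaw qcv vdg
Hunk 4: at line 5 remove [kqx] add [bshg,tfob,ckd] -> 14 lines: agarf jsj zzul jymb lwucx bshg tfob ckd bcnrg bxn ygyxs zfvaw qcv vdg
Final line count: 14

Answer: 14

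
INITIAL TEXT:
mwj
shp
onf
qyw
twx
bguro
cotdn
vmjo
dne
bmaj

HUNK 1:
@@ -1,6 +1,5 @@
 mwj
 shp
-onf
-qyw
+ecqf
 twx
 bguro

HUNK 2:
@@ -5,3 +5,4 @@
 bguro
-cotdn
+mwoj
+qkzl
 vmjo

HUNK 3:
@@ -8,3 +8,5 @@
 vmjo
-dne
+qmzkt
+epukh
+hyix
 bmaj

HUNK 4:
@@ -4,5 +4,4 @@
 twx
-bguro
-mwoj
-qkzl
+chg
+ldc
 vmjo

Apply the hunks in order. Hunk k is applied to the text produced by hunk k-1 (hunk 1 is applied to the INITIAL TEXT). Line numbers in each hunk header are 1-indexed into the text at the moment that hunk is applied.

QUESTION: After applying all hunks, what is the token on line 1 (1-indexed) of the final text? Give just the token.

Answer: mwj

Derivation:
Hunk 1: at line 1 remove [onf,qyw] add [ecqf] -> 9 lines: mwj shp ecqf twx bguro cotdn vmjo dne bmaj
Hunk 2: at line 5 remove [cotdn] add [mwoj,qkzl] -> 10 lines: mwj shp ecqf twx bguro mwoj qkzl vmjo dne bmaj
Hunk 3: at line 8 remove [dne] add [qmzkt,epukh,hyix] -> 12 lines: mwj shp ecqf twx bguro mwoj qkzl vmjo qmzkt epukh hyix bmaj
Hunk 4: at line 4 remove [bguro,mwoj,qkzl] add [chg,ldc] -> 11 lines: mwj shp ecqf twx chg ldc vmjo qmzkt epukh hyix bmaj
Final line 1: mwj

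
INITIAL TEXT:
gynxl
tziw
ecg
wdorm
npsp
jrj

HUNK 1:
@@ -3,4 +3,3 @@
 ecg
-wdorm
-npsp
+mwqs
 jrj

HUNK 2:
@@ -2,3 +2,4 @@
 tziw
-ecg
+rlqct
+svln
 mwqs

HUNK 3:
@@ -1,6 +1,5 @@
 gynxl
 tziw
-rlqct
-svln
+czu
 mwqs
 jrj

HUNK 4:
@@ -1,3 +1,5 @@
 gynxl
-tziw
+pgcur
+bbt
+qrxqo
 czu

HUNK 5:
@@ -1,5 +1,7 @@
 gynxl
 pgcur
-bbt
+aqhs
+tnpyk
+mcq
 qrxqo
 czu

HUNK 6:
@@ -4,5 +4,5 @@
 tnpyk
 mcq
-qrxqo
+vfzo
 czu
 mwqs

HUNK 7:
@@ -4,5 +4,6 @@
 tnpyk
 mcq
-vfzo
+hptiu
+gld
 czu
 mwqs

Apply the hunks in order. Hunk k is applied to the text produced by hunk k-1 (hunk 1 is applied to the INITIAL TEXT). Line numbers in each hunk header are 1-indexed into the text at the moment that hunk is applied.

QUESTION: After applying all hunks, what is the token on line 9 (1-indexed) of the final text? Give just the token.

Hunk 1: at line 3 remove [wdorm,npsp] add [mwqs] -> 5 lines: gynxl tziw ecg mwqs jrj
Hunk 2: at line 2 remove [ecg] add [rlqct,svln] -> 6 lines: gynxl tziw rlqct svln mwqs jrj
Hunk 3: at line 1 remove [rlqct,svln] add [czu] -> 5 lines: gynxl tziw czu mwqs jrj
Hunk 4: at line 1 remove [tziw] add [pgcur,bbt,qrxqo] -> 7 lines: gynxl pgcur bbt qrxqo czu mwqs jrj
Hunk 5: at line 1 remove [bbt] add [aqhs,tnpyk,mcq] -> 9 lines: gynxl pgcur aqhs tnpyk mcq qrxqo czu mwqs jrj
Hunk 6: at line 4 remove [qrxqo] add [vfzo] -> 9 lines: gynxl pgcur aqhs tnpyk mcq vfzo czu mwqs jrj
Hunk 7: at line 4 remove [vfzo] add [hptiu,gld] -> 10 lines: gynxl pgcur aqhs tnpyk mcq hptiu gld czu mwqs jrj
Final line 9: mwqs

Answer: mwqs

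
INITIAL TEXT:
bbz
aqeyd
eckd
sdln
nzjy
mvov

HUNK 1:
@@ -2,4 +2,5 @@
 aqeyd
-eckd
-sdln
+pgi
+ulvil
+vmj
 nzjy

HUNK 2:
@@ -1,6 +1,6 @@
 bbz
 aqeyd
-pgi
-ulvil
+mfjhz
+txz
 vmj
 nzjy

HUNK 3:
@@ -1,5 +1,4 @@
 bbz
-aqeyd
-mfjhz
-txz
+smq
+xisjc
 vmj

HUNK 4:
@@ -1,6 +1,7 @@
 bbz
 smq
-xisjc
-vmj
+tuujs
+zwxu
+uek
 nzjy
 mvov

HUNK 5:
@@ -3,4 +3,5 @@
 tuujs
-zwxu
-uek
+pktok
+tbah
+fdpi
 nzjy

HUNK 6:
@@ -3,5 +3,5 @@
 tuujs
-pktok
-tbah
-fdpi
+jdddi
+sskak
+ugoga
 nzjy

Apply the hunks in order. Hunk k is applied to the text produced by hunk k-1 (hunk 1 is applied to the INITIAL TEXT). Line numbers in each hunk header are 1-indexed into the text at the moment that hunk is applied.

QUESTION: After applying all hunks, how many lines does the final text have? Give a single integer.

Hunk 1: at line 2 remove [eckd,sdln] add [pgi,ulvil,vmj] -> 7 lines: bbz aqeyd pgi ulvil vmj nzjy mvov
Hunk 2: at line 1 remove [pgi,ulvil] add [mfjhz,txz] -> 7 lines: bbz aqeyd mfjhz txz vmj nzjy mvov
Hunk 3: at line 1 remove [aqeyd,mfjhz,txz] add [smq,xisjc] -> 6 lines: bbz smq xisjc vmj nzjy mvov
Hunk 4: at line 1 remove [xisjc,vmj] add [tuujs,zwxu,uek] -> 7 lines: bbz smq tuujs zwxu uek nzjy mvov
Hunk 5: at line 3 remove [zwxu,uek] add [pktok,tbah,fdpi] -> 8 lines: bbz smq tuujs pktok tbah fdpi nzjy mvov
Hunk 6: at line 3 remove [pktok,tbah,fdpi] add [jdddi,sskak,ugoga] -> 8 lines: bbz smq tuujs jdddi sskak ugoga nzjy mvov
Final line count: 8

Answer: 8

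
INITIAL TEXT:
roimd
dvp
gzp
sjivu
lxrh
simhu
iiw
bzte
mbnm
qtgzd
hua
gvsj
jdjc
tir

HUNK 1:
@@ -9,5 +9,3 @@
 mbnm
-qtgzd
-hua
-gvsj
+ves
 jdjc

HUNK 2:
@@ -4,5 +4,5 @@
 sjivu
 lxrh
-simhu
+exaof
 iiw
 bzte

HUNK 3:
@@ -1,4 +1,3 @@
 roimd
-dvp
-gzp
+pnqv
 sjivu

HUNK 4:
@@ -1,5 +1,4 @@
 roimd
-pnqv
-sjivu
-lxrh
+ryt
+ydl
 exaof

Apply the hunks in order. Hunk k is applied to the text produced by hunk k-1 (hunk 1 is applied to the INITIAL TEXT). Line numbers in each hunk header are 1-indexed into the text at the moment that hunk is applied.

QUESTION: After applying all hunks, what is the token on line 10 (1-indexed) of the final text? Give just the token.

Answer: tir

Derivation:
Hunk 1: at line 9 remove [qtgzd,hua,gvsj] add [ves] -> 12 lines: roimd dvp gzp sjivu lxrh simhu iiw bzte mbnm ves jdjc tir
Hunk 2: at line 4 remove [simhu] add [exaof] -> 12 lines: roimd dvp gzp sjivu lxrh exaof iiw bzte mbnm ves jdjc tir
Hunk 3: at line 1 remove [dvp,gzp] add [pnqv] -> 11 lines: roimd pnqv sjivu lxrh exaof iiw bzte mbnm ves jdjc tir
Hunk 4: at line 1 remove [pnqv,sjivu,lxrh] add [ryt,ydl] -> 10 lines: roimd ryt ydl exaof iiw bzte mbnm ves jdjc tir
Final line 10: tir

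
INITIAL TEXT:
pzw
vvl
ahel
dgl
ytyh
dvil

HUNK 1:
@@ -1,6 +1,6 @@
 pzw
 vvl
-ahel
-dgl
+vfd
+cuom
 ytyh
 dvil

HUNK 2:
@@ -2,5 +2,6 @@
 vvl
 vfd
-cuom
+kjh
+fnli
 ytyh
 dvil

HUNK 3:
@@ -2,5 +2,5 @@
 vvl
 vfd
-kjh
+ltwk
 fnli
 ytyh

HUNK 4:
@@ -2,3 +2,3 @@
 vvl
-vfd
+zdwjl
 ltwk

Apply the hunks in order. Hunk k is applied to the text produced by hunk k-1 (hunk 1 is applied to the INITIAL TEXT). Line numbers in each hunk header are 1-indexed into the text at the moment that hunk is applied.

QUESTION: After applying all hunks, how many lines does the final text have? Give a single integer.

Answer: 7

Derivation:
Hunk 1: at line 1 remove [ahel,dgl] add [vfd,cuom] -> 6 lines: pzw vvl vfd cuom ytyh dvil
Hunk 2: at line 2 remove [cuom] add [kjh,fnli] -> 7 lines: pzw vvl vfd kjh fnli ytyh dvil
Hunk 3: at line 2 remove [kjh] add [ltwk] -> 7 lines: pzw vvl vfd ltwk fnli ytyh dvil
Hunk 4: at line 2 remove [vfd] add [zdwjl] -> 7 lines: pzw vvl zdwjl ltwk fnli ytyh dvil
Final line count: 7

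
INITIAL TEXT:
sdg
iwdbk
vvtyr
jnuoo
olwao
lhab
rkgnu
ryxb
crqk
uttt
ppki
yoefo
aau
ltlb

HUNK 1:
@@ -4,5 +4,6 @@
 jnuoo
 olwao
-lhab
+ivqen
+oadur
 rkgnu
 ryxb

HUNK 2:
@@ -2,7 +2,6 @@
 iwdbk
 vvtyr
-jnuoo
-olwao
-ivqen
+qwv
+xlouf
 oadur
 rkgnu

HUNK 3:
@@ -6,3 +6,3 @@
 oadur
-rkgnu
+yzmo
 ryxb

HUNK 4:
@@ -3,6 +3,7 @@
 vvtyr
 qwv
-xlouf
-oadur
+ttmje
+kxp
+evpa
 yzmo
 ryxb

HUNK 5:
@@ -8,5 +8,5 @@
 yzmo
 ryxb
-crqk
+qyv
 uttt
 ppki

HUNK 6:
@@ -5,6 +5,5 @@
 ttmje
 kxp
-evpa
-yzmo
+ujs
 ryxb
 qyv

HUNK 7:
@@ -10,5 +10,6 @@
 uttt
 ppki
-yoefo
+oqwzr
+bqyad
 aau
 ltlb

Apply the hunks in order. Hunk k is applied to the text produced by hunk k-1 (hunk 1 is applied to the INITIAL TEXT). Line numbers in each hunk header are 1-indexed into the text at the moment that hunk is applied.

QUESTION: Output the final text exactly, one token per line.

Hunk 1: at line 4 remove [lhab] add [ivqen,oadur] -> 15 lines: sdg iwdbk vvtyr jnuoo olwao ivqen oadur rkgnu ryxb crqk uttt ppki yoefo aau ltlb
Hunk 2: at line 2 remove [jnuoo,olwao,ivqen] add [qwv,xlouf] -> 14 lines: sdg iwdbk vvtyr qwv xlouf oadur rkgnu ryxb crqk uttt ppki yoefo aau ltlb
Hunk 3: at line 6 remove [rkgnu] add [yzmo] -> 14 lines: sdg iwdbk vvtyr qwv xlouf oadur yzmo ryxb crqk uttt ppki yoefo aau ltlb
Hunk 4: at line 3 remove [xlouf,oadur] add [ttmje,kxp,evpa] -> 15 lines: sdg iwdbk vvtyr qwv ttmje kxp evpa yzmo ryxb crqk uttt ppki yoefo aau ltlb
Hunk 5: at line 8 remove [crqk] add [qyv] -> 15 lines: sdg iwdbk vvtyr qwv ttmje kxp evpa yzmo ryxb qyv uttt ppki yoefo aau ltlb
Hunk 6: at line 5 remove [evpa,yzmo] add [ujs] -> 14 lines: sdg iwdbk vvtyr qwv ttmje kxp ujs ryxb qyv uttt ppki yoefo aau ltlb
Hunk 7: at line 10 remove [yoefo] add [oqwzr,bqyad] -> 15 lines: sdg iwdbk vvtyr qwv ttmje kxp ujs ryxb qyv uttt ppki oqwzr bqyad aau ltlb

Answer: sdg
iwdbk
vvtyr
qwv
ttmje
kxp
ujs
ryxb
qyv
uttt
ppki
oqwzr
bqyad
aau
ltlb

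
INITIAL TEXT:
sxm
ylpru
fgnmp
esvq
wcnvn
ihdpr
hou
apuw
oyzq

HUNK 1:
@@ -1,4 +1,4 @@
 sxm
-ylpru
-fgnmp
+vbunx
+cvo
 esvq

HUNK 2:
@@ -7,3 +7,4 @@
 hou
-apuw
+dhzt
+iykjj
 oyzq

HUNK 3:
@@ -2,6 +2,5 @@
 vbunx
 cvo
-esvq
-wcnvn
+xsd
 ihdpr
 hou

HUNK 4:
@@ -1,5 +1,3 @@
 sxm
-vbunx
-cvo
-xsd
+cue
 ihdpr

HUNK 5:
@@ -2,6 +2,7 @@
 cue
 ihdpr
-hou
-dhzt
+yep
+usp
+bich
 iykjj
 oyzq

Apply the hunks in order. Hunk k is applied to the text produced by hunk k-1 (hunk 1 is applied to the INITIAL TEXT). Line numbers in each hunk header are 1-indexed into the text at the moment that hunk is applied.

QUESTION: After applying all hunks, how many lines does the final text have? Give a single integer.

Hunk 1: at line 1 remove [ylpru,fgnmp] add [vbunx,cvo] -> 9 lines: sxm vbunx cvo esvq wcnvn ihdpr hou apuw oyzq
Hunk 2: at line 7 remove [apuw] add [dhzt,iykjj] -> 10 lines: sxm vbunx cvo esvq wcnvn ihdpr hou dhzt iykjj oyzq
Hunk 3: at line 2 remove [esvq,wcnvn] add [xsd] -> 9 lines: sxm vbunx cvo xsd ihdpr hou dhzt iykjj oyzq
Hunk 4: at line 1 remove [vbunx,cvo,xsd] add [cue] -> 7 lines: sxm cue ihdpr hou dhzt iykjj oyzq
Hunk 5: at line 2 remove [hou,dhzt] add [yep,usp,bich] -> 8 lines: sxm cue ihdpr yep usp bich iykjj oyzq
Final line count: 8

Answer: 8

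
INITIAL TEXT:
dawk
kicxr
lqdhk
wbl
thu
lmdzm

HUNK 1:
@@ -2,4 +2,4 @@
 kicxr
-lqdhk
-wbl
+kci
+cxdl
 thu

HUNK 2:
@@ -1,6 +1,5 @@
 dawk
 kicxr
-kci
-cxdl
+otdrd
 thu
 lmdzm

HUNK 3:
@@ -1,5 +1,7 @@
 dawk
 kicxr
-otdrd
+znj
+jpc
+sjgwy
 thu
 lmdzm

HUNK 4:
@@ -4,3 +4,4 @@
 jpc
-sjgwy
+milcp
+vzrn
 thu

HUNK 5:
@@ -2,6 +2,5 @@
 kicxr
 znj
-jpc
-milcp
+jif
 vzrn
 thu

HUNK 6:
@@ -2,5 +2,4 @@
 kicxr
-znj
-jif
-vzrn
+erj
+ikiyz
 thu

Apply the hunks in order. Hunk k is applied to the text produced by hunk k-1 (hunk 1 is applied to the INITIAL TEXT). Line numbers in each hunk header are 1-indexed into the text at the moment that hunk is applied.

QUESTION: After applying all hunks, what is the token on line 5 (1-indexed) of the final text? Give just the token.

Hunk 1: at line 2 remove [lqdhk,wbl] add [kci,cxdl] -> 6 lines: dawk kicxr kci cxdl thu lmdzm
Hunk 2: at line 1 remove [kci,cxdl] add [otdrd] -> 5 lines: dawk kicxr otdrd thu lmdzm
Hunk 3: at line 1 remove [otdrd] add [znj,jpc,sjgwy] -> 7 lines: dawk kicxr znj jpc sjgwy thu lmdzm
Hunk 4: at line 4 remove [sjgwy] add [milcp,vzrn] -> 8 lines: dawk kicxr znj jpc milcp vzrn thu lmdzm
Hunk 5: at line 2 remove [jpc,milcp] add [jif] -> 7 lines: dawk kicxr znj jif vzrn thu lmdzm
Hunk 6: at line 2 remove [znj,jif,vzrn] add [erj,ikiyz] -> 6 lines: dawk kicxr erj ikiyz thu lmdzm
Final line 5: thu

Answer: thu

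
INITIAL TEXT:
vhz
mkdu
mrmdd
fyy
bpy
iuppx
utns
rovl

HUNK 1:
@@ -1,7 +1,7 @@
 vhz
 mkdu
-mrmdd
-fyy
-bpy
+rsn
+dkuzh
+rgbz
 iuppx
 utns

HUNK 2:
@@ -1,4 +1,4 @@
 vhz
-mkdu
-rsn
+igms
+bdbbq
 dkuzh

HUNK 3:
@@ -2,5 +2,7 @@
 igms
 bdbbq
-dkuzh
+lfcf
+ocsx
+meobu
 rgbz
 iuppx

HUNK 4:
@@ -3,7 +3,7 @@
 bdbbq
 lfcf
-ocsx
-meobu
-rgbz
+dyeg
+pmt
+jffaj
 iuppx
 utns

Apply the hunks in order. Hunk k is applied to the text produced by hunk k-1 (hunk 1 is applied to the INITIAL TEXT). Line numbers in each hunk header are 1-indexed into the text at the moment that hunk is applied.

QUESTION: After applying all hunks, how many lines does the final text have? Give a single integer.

Hunk 1: at line 1 remove [mrmdd,fyy,bpy] add [rsn,dkuzh,rgbz] -> 8 lines: vhz mkdu rsn dkuzh rgbz iuppx utns rovl
Hunk 2: at line 1 remove [mkdu,rsn] add [igms,bdbbq] -> 8 lines: vhz igms bdbbq dkuzh rgbz iuppx utns rovl
Hunk 3: at line 2 remove [dkuzh] add [lfcf,ocsx,meobu] -> 10 lines: vhz igms bdbbq lfcf ocsx meobu rgbz iuppx utns rovl
Hunk 4: at line 3 remove [ocsx,meobu,rgbz] add [dyeg,pmt,jffaj] -> 10 lines: vhz igms bdbbq lfcf dyeg pmt jffaj iuppx utns rovl
Final line count: 10

Answer: 10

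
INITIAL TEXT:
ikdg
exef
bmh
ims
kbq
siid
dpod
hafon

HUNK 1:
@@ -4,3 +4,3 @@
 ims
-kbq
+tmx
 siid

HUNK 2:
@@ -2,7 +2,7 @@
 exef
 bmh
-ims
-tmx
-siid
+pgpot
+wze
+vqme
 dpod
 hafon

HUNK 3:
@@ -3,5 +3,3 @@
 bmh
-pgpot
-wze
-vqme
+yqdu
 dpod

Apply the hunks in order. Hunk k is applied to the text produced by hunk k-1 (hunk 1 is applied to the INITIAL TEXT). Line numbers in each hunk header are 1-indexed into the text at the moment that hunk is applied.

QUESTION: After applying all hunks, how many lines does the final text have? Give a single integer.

Answer: 6

Derivation:
Hunk 1: at line 4 remove [kbq] add [tmx] -> 8 lines: ikdg exef bmh ims tmx siid dpod hafon
Hunk 2: at line 2 remove [ims,tmx,siid] add [pgpot,wze,vqme] -> 8 lines: ikdg exef bmh pgpot wze vqme dpod hafon
Hunk 3: at line 3 remove [pgpot,wze,vqme] add [yqdu] -> 6 lines: ikdg exef bmh yqdu dpod hafon
Final line count: 6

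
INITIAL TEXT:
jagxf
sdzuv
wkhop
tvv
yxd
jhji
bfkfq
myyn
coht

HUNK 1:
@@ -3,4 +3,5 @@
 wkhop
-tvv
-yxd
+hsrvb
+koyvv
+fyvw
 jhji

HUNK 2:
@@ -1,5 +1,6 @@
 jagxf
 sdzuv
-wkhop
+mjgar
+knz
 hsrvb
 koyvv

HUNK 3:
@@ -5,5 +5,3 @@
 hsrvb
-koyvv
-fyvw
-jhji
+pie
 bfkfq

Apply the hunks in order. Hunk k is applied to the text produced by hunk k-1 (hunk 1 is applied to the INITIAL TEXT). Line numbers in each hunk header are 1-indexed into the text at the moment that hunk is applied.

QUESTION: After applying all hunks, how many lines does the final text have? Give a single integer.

Hunk 1: at line 3 remove [tvv,yxd] add [hsrvb,koyvv,fyvw] -> 10 lines: jagxf sdzuv wkhop hsrvb koyvv fyvw jhji bfkfq myyn coht
Hunk 2: at line 1 remove [wkhop] add [mjgar,knz] -> 11 lines: jagxf sdzuv mjgar knz hsrvb koyvv fyvw jhji bfkfq myyn coht
Hunk 3: at line 5 remove [koyvv,fyvw,jhji] add [pie] -> 9 lines: jagxf sdzuv mjgar knz hsrvb pie bfkfq myyn coht
Final line count: 9

Answer: 9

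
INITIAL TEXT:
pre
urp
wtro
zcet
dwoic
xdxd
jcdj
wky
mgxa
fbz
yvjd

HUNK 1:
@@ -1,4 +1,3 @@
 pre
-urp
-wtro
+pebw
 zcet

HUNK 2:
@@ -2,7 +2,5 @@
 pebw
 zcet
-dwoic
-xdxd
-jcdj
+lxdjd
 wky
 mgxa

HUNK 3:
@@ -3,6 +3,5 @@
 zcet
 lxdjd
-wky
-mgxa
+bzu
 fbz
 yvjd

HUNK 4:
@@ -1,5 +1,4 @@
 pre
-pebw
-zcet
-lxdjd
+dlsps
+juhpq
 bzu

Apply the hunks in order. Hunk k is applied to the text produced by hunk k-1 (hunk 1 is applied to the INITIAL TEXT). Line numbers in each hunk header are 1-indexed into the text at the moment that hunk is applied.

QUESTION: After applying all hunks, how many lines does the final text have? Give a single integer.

Answer: 6

Derivation:
Hunk 1: at line 1 remove [urp,wtro] add [pebw] -> 10 lines: pre pebw zcet dwoic xdxd jcdj wky mgxa fbz yvjd
Hunk 2: at line 2 remove [dwoic,xdxd,jcdj] add [lxdjd] -> 8 lines: pre pebw zcet lxdjd wky mgxa fbz yvjd
Hunk 3: at line 3 remove [wky,mgxa] add [bzu] -> 7 lines: pre pebw zcet lxdjd bzu fbz yvjd
Hunk 4: at line 1 remove [pebw,zcet,lxdjd] add [dlsps,juhpq] -> 6 lines: pre dlsps juhpq bzu fbz yvjd
Final line count: 6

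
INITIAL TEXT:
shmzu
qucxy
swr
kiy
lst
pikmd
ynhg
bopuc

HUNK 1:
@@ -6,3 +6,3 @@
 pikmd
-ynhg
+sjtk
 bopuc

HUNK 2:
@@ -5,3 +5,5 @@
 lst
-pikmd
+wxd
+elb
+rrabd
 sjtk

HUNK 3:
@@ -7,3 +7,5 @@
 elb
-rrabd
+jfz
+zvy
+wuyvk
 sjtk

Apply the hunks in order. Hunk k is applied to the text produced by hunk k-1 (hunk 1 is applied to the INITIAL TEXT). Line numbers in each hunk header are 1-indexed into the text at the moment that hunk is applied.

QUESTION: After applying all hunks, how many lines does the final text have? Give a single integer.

Answer: 12

Derivation:
Hunk 1: at line 6 remove [ynhg] add [sjtk] -> 8 lines: shmzu qucxy swr kiy lst pikmd sjtk bopuc
Hunk 2: at line 5 remove [pikmd] add [wxd,elb,rrabd] -> 10 lines: shmzu qucxy swr kiy lst wxd elb rrabd sjtk bopuc
Hunk 3: at line 7 remove [rrabd] add [jfz,zvy,wuyvk] -> 12 lines: shmzu qucxy swr kiy lst wxd elb jfz zvy wuyvk sjtk bopuc
Final line count: 12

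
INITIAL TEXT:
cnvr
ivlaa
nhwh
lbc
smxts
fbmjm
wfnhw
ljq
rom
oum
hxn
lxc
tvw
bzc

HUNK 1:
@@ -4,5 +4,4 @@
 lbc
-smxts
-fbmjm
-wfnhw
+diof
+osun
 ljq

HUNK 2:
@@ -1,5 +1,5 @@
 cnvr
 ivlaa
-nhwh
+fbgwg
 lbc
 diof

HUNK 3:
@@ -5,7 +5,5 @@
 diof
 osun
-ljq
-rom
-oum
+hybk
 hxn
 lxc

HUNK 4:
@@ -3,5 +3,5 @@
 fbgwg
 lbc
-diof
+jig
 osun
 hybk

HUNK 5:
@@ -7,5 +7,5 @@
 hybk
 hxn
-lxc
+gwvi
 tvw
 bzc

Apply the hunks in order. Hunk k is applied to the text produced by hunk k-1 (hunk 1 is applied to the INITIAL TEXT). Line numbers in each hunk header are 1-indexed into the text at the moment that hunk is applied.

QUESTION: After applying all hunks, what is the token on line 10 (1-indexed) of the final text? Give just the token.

Answer: tvw

Derivation:
Hunk 1: at line 4 remove [smxts,fbmjm,wfnhw] add [diof,osun] -> 13 lines: cnvr ivlaa nhwh lbc diof osun ljq rom oum hxn lxc tvw bzc
Hunk 2: at line 1 remove [nhwh] add [fbgwg] -> 13 lines: cnvr ivlaa fbgwg lbc diof osun ljq rom oum hxn lxc tvw bzc
Hunk 3: at line 5 remove [ljq,rom,oum] add [hybk] -> 11 lines: cnvr ivlaa fbgwg lbc diof osun hybk hxn lxc tvw bzc
Hunk 4: at line 3 remove [diof] add [jig] -> 11 lines: cnvr ivlaa fbgwg lbc jig osun hybk hxn lxc tvw bzc
Hunk 5: at line 7 remove [lxc] add [gwvi] -> 11 lines: cnvr ivlaa fbgwg lbc jig osun hybk hxn gwvi tvw bzc
Final line 10: tvw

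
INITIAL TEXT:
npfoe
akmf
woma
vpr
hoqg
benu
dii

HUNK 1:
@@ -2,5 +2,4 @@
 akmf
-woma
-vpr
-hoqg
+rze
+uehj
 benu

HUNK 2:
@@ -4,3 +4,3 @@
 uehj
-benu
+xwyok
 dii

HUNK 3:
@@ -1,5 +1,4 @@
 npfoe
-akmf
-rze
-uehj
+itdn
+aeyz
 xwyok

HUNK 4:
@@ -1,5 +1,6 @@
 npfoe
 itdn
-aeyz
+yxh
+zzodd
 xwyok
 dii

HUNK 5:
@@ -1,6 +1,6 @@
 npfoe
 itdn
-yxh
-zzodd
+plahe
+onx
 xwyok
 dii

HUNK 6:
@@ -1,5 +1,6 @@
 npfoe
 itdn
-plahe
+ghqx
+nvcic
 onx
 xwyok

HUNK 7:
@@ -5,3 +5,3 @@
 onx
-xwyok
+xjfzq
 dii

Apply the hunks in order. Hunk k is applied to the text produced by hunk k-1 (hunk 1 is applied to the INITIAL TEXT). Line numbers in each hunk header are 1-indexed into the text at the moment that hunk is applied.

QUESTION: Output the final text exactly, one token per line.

Answer: npfoe
itdn
ghqx
nvcic
onx
xjfzq
dii

Derivation:
Hunk 1: at line 2 remove [woma,vpr,hoqg] add [rze,uehj] -> 6 lines: npfoe akmf rze uehj benu dii
Hunk 2: at line 4 remove [benu] add [xwyok] -> 6 lines: npfoe akmf rze uehj xwyok dii
Hunk 3: at line 1 remove [akmf,rze,uehj] add [itdn,aeyz] -> 5 lines: npfoe itdn aeyz xwyok dii
Hunk 4: at line 1 remove [aeyz] add [yxh,zzodd] -> 6 lines: npfoe itdn yxh zzodd xwyok dii
Hunk 5: at line 1 remove [yxh,zzodd] add [plahe,onx] -> 6 lines: npfoe itdn plahe onx xwyok dii
Hunk 6: at line 1 remove [plahe] add [ghqx,nvcic] -> 7 lines: npfoe itdn ghqx nvcic onx xwyok dii
Hunk 7: at line 5 remove [xwyok] add [xjfzq] -> 7 lines: npfoe itdn ghqx nvcic onx xjfzq dii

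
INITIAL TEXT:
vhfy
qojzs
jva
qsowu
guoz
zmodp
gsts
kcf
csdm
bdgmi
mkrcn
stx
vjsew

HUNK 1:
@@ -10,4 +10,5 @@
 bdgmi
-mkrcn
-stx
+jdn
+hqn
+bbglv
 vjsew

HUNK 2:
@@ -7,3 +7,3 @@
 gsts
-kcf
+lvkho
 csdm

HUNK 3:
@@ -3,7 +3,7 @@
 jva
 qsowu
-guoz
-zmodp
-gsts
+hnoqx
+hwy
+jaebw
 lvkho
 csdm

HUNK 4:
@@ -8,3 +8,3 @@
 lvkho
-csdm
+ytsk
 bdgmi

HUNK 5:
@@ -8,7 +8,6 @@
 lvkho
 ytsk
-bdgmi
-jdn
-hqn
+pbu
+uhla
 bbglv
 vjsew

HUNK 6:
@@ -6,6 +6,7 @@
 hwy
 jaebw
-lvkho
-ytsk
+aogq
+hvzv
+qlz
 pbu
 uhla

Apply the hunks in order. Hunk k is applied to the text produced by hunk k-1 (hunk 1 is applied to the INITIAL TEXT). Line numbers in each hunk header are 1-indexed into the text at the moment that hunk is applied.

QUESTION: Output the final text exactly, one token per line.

Hunk 1: at line 10 remove [mkrcn,stx] add [jdn,hqn,bbglv] -> 14 lines: vhfy qojzs jva qsowu guoz zmodp gsts kcf csdm bdgmi jdn hqn bbglv vjsew
Hunk 2: at line 7 remove [kcf] add [lvkho] -> 14 lines: vhfy qojzs jva qsowu guoz zmodp gsts lvkho csdm bdgmi jdn hqn bbglv vjsew
Hunk 3: at line 3 remove [guoz,zmodp,gsts] add [hnoqx,hwy,jaebw] -> 14 lines: vhfy qojzs jva qsowu hnoqx hwy jaebw lvkho csdm bdgmi jdn hqn bbglv vjsew
Hunk 4: at line 8 remove [csdm] add [ytsk] -> 14 lines: vhfy qojzs jva qsowu hnoqx hwy jaebw lvkho ytsk bdgmi jdn hqn bbglv vjsew
Hunk 5: at line 8 remove [bdgmi,jdn,hqn] add [pbu,uhla] -> 13 lines: vhfy qojzs jva qsowu hnoqx hwy jaebw lvkho ytsk pbu uhla bbglv vjsew
Hunk 6: at line 6 remove [lvkho,ytsk] add [aogq,hvzv,qlz] -> 14 lines: vhfy qojzs jva qsowu hnoqx hwy jaebw aogq hvzv qlz pbu uhla bbglv vjsew

Answer: vhfy
qojzs
jva
qsowu
hnoqx
hwy
jaebw
aogq
hvzv
qlz
pbu
uhla
bbglv
vjsew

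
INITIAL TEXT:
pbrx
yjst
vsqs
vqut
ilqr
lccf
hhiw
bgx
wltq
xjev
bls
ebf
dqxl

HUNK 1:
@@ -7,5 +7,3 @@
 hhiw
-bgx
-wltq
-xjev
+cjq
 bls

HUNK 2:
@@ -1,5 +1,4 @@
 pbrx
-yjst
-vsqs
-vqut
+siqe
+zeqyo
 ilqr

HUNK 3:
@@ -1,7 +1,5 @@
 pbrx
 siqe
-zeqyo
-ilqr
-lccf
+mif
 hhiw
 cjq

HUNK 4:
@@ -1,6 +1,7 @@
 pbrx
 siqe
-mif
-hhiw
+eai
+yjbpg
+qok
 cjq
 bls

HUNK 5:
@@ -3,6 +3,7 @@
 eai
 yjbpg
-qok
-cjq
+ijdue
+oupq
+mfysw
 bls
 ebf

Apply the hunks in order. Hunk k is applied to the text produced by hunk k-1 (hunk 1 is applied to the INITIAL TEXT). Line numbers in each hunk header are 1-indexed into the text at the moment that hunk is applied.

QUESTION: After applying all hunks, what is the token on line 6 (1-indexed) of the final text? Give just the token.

Answer: oupq

Derivation:
Hunk 1: at line 7 remove [bgx,wltq,xjev] add [cjq] -> 11 lines: pbrx yjst vsqs vqut ilqr lccf hhiw cjq bls ebf dqxl
Hunk 2: at line 1 remove [yjst,vsqs,vqut] add [siqe,zeqyo] -> 10 lines: pbrx siqe zeqyo ilqr lccf hhiw cjq bls ebf dqxl
Hunk 3: at line 1 remove [zeqyo,ilqr,lccf] add [mif] -> 8 lines: pbrx siqe mif hhiw cjq bls ebf dqxl
Hunk 4: at line 1 remove [mif,hhiw] add [eai,yjbpg,qok] -> 9 lines: pbrx siqe eai yjbpg qok cjq bls ebf dqxl
Hunk 5: at line 3 remove [qok,cjq] add [ijdue,oupq,mfysw] -> 10 lines: pbrx siqe eai yjbpg ijdue oupq mfysw bls ebf dqxl
Final line 6: oupq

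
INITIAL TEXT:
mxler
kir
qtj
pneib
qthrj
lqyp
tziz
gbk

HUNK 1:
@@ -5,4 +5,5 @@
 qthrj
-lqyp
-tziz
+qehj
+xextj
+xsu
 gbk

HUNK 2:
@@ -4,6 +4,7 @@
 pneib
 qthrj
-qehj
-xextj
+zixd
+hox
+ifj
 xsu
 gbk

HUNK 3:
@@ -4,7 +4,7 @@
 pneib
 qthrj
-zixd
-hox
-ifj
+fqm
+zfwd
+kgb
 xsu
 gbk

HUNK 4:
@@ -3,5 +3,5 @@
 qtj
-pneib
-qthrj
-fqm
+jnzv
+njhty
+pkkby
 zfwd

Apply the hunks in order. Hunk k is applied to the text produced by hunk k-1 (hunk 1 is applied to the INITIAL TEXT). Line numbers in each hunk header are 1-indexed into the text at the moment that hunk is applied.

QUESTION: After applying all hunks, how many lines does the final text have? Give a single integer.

Answer: 10

Derivation:
Hunk 1: at line 5 remove [lqyp,tziz] add [qehj,xextj,xsu] -> 9 lines: mxler kir qtj pneib qthrj qehj xextj xsu gbk
Hunk 2: at line 4 remove [qehj,xextj] add [zixd,hox,ifj] -> 10 lines: mxler kir qtj pneib qthrj zixd hox ifj xsu gbk
Hunk 3: at line 4 remove [zixd,hox,ifj] add [fqm,zfwd,kgb] -> 10 lines: mxler kir qtj pneib qthrj fqm zfwd kgb xsu gbk
Hunk 4: at line 3 remove [pneib,qthrj,fqm] add [jnzv,njhty,pkkby] -> 10 lines: mxler kir qtj jnzv njhty pkkby zfwd kgb xsu gbk
Final line count: 10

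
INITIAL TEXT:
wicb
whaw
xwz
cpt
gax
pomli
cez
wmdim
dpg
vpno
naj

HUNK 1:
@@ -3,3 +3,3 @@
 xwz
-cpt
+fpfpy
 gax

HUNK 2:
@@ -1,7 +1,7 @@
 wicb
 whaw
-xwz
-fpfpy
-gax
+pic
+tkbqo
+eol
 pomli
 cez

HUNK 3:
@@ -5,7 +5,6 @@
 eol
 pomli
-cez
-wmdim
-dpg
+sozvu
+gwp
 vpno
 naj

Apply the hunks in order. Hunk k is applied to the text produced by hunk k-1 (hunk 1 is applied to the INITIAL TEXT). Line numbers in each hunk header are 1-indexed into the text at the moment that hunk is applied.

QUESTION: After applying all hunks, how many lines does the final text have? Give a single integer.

Answer: 10

Derivation:
Hunk 1: at line 3 remove [cpt] add [fpfpy] -> 11 lines: wicb whaw xwz fpfpy gax pomli cez wmdim dpg vpno naj
Hunk 2: at line 1 remove [xwz,fpfpy,gax] add [pic,tkbqo,eol] -> 11 lines: wicb whaw pic tkbqo eol pomli cez wmdim dpg vpno naj
Hunk 3: at line 5 remove [cez,wmdim,dpg] add [sozvu,gwp] -> 10 lines: wicb whaw pic tkbqo eol pomli sozvu gwp vpno naj
Final line count: 10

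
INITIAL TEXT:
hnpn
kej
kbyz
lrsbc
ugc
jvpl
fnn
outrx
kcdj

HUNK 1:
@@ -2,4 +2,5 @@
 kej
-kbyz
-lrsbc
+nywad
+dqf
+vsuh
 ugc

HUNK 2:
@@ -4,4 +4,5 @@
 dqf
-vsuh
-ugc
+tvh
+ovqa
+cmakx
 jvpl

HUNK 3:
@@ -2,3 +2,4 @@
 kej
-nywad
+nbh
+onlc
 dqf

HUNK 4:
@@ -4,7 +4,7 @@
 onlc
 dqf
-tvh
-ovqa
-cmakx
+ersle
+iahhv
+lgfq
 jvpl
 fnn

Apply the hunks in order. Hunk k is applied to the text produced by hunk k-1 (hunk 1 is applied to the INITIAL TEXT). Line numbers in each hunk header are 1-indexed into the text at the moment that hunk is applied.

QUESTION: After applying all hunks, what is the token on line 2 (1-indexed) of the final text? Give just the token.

Hunk 1: at line 2 remove [kbyz,lrsbc] add [nywad,dqf,vsuh] -> 10 lines: hnpn kej nywad dqf vsuh ugc jvpl fnn outrx kcdj
Hunk 2: at line 4 remove [vsuh,ugc] add [tvh,ovqa,cmakx] -> 11 lines: hnpn kej nywad dqf tvh ovqa cmakx jvpl fnn outrx kcdj
Hunk 3: at line 2 remove [nywad] add [nbh,onlc] -> 12 lines: hnpn kej nbh onlc dqf tvh ovqa cmakx jvpl fnn outrx kcdj
Hunk 4: at line 4 remove [tvh,ovqa,cmakx] add [ersle,iahhv,lgfq] -> 12 lines: hnpn kej nbh onlc dqf ersle iahhv lgfq jvpl fnn outrx kcdj
Final line 2: kej

Answer: kej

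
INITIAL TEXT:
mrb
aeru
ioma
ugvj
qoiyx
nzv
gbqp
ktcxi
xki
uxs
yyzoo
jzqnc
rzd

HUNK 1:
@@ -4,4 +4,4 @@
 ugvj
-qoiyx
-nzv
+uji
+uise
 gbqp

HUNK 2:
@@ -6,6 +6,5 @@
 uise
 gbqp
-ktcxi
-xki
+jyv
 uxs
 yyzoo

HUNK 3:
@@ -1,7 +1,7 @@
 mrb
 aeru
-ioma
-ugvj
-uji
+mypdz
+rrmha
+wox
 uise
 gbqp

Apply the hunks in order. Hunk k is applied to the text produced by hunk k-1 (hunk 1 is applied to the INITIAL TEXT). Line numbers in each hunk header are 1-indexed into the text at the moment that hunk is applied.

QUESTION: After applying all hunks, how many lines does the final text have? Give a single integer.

Answer: 12

Derivation:
Hunk 1: at line 4 remove [qoiyx,nzv] add [uji,uise] -> 13 lines: mrb aeru ioma ugvj uji uise gbqp ktcxi xki uxs yyzoo jzqnc rzd
Hunk 2: at line 6 remove [ktcxi,xki] add [jyv] -> 12 lines: mrb aeru ioma ugvj uji uise gbqp jyv uxs yyzoo jzqnc rzd
Hunk 3: at line 1 remove [ioma,ugvj,uji] add [mypdz,rrmha,wox] -> 12 lines: mrb aeru mypdz rrmha wox uise gbqp jyv uxs yyzoo jzqnc rzd
Final line count: 12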